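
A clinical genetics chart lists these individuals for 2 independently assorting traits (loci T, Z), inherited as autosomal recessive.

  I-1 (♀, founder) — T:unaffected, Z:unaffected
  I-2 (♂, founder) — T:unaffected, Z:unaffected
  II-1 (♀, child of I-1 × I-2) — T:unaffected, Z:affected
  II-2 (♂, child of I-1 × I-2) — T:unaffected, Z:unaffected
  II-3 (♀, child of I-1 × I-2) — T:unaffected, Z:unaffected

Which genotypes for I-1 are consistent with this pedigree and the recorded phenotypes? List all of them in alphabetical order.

T/I-1 un ·: TT|Tt
T/I-2 un ·: TT|Tt
T/II-1 un I-1×I-2: TT|Tt
T/II-2 un I-1×I-2: TT|Tt
T/II-3 un I-1×I-2: TT|Tt
⇒ T over [I-1,I-2,II-1,II-2,II-3]: 25 consistent
Z/I-1 un ·: Zz
Z/I-2 un ·: Zz
Z/II-1 aff I-1×I-2: zz
Z/II-2 un I-1×I-2: ZZ|Zz
Z/II-3 un I-1×I-2: ZZ|Zz
⇒ Z over [I-1,I-2,II-1,II-2,II-3]: 4 consistent

I-1 ∈ {TT Zz, Tt Zz}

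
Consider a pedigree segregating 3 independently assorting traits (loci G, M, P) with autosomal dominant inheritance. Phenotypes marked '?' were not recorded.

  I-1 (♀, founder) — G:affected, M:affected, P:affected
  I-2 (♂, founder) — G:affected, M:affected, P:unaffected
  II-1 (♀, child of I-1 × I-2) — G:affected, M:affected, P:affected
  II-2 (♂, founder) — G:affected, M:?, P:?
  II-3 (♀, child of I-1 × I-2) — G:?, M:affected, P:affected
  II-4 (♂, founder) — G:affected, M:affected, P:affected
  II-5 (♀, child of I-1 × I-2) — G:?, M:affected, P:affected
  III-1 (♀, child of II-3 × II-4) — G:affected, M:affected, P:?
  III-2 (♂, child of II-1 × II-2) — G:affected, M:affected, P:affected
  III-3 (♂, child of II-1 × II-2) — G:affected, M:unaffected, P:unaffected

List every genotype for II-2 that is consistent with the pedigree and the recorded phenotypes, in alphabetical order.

II-2 ∈ {GG Mm Pp, GG Mm pp, GG mm Pp, GG mm pp, Gg Mm Pp, Gg Mm pp, Gg mm Pp, Gg mm pp}

G/I-1 aff ·: Gg|GG
G/I-2 aff ·: Gg|GG
G/II-1 aff I-1×I-2: Gg|GG
G/II-2 aff ·: Gg|GG
G/II-3 ? I-1×I-2: gg|Gg|GG
G/II-4 aff ·: Gg|GG
G/II-5 ? I-1×I-2: gg|Gg|GG
G/III-1 aff II-3×II-4: Gg|GG
G/III-2 aff II-1×II-2: Gg|GG
G/III-3 aff II-1×II-2: Gg|GG
⇒ G over [I-1,I-2,II-1,II-2,II-3,II-4,II-5,III-1,III-2,III-3]: 730 consistent
M/I-1 aff ·: Mm|MM
M/I-2 aff ·: Mm|MM
M/II-1 aff I-1×I-2: Mm
M/II-2 ? ·: mm|Mm
M/II-3 aff I-1×I-2: Mm|MM
M/II-4 aff ·: Mm|MM
M/II-5 aff I-1×I-2: Mm|MM
M/III-1 aff II-3×II-4: Mm|MM
M/III-2 aff II-1×II-2: Mm|MM
M/III-3 un II-1×II-2: mm
⇒ M over [I-1,I-2,II-1,II-2,II-3,II-4,II-5,III-1,III-2,III-3]: 126 consistent
P/I-1 aff ·: Pp|PP
P/I-2 un ·: pp
P/II-1 aff I-1×I-2: Pp
P/II-2 ? ·: pp|Pp
P/II-3 aff I-1×I-2: Pp
P/II-4 aff ·: Pp|PP
P/II-5 aff I-1×I-2: Pp
P/III-1 ? II-3×II-4: pp|Pp|PP
P/III-2 aff II-1×II-2: Pp|PP
P/III-3 un II-1×II-2: pp
⇒ P over [I-1,I-2,II-1,II-2,II-3,II-4,II-5,III-1,III-2,III-3]: 30 consistent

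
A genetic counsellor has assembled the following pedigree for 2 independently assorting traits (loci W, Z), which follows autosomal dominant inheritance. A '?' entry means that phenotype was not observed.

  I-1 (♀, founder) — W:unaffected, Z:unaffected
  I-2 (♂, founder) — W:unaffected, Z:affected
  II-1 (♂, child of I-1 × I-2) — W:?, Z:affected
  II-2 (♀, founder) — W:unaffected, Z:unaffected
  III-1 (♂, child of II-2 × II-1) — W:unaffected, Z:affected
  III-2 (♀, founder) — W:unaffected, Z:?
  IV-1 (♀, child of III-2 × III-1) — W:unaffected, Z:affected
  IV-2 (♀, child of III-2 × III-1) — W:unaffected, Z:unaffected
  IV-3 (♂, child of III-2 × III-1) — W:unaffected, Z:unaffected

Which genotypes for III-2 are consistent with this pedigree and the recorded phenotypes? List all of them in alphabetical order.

W/I-1 un ·: ww
W/I-2 un ·: ww
W/II-1 ? I-1×I-2: ww
W/II-2 un ·: ww
W/III-1 un II-2×II-1: ww
W/III-2 un ·: ww
W/IV-1 un III-2×III-1: ww
W/IV-2 un III-2×III-1: ww
W/IV-3 un III-2×III-1: ww
⇒ W over [I-1,I-2,II-1,II-2,III-1,III-2,IV-1,IV-2,IV-3]: 1 consistent
Z/I-1 un ·: zz
Z/I-2 aff ·: Zz|ZZ
Z/II-1 aff I-1×I-2: Zz
Z/II-2 un ·: zz
Z/III-1 aff II-2×II-1: Zz
Z/III-2 ? ·: zz|Zz
Z/IV-1 aff III-2×III-1: Zz|ZZ
Z/IV-2 un III-2×III-1: zz
Z/IV-3 un III-2×III-1: zz
⇒ Z over [I-1,I-2,II-1,II-2,III-1,III-2,IV-1,IV-2,IV-3]: 6 consistent

III-2 ∈ {ww Zz, ww zz}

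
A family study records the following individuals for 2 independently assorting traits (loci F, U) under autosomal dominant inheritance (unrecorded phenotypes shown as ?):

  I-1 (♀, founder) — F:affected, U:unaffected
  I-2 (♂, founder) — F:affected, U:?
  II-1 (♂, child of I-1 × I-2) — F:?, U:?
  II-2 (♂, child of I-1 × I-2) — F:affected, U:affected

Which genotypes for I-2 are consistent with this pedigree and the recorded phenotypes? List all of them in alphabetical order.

F/I-1 aff ·: Ff|FF
F/I-2 aff ·: Ff|FF
F/II-1 ? I-1×I-2: ff|Ff|FF
F/II-2 aff I-1×I-2: Ff|FF
⇒ F over [I-1,I-2,II-1,II-2]: 15 consistent
U/I-1 un ·: uu
U/I-2 ? ·: Uu|UU
U/II-1 ? I-1×I-2: uu|Uu
U/II-2 aff I-1×I-2: Uu
⇒ U over [I-1,I-2,II-1,II-2]: 3 consistent

I-2 ∈ {FF UU, FF Uu, Ff UU, Ff Uu}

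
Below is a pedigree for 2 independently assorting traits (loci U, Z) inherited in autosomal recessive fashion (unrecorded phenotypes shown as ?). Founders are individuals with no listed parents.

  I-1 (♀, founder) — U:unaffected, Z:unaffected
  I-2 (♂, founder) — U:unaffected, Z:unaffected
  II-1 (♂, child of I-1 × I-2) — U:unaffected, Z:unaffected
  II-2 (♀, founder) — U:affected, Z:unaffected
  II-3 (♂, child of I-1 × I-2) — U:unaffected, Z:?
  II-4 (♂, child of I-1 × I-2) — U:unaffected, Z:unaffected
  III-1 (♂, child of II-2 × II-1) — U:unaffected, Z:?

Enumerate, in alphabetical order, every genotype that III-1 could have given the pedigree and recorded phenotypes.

III-1 ∈ {Uu ZZ, Uu Zz, Uu zz}

U/I-1 un ·: UU|Uu
U/I-2 un ·: UU|Uu
U/II-1 un I-1×I-2: UU|Uu
U/II-2 aff ·: uu
U/II-3 un I-1×I-2: UU|Uu
U/II-4 un I-1×I-2: UU|Uu
U/III-1 un II-2×II-1: Uu
⇒ U over [I-1,I-2,II-1,II-2,II-3,II-4,III-1]: 25 consistent
Z/I-1 un ·: ZZ|Zz
Z/I-2 un ·: ZZ|Zz
Z/II-1 un I-1×I-2: ZZ|Zz
Z/II-2 un ·: ZZ|Zz
Z/II-3 ? I-1×I-2: ZZ|Zz|zz
Z/II-4 un I-1×I-2: ZZ|Zz
Z/III-1 ? II-2×II-1: ZZ|Zz|zz
⇒ Z over [I-1,I-2,II-1,II-2,II-3,II-4,III-1]: 115 consistent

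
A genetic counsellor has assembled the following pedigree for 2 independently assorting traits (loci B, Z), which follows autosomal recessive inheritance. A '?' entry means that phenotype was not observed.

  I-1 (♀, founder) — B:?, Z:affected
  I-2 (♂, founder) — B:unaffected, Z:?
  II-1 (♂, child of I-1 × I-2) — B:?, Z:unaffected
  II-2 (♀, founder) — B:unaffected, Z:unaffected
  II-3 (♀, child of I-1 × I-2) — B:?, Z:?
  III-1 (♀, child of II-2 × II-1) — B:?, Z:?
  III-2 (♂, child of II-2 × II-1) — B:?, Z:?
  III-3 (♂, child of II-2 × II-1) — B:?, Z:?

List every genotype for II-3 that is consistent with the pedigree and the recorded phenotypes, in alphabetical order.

II-3 ∈ {BB Zz, BB zz, Bb Zz, Bb zz, bb Zz, bb zz}

B/I-1 ? ·: BB|Bb|bb
B/I-2 un ·: BB|Bb
B/II-1 ? I-1×I-2: BB|Bb|bb
B/II-2 un ·: BB|Bb
B/II-3 ? I-1×I-2: BB|Bb|bb
B/III-1 ? II-2×II-1: BB|Bb|bb
B/III-2 ? II-2×II-1: BB|Bb|bb
B/III-3 ? II-2×II-1: BB|Bb|bb
⇒ B over [I-1,I-2,II-1,II-2,II-3,III-1,III-2,III-3]: 467 consistent
Z/I-1 aff ·: zz
Z/I-2 ? ·: ZZ|Zz
Z/II-1 un I-1×I-2: Zz
Z/II-2 un ·: ZZ|Zz
Z/II-3 ? I-1×I-2: Zz|zz
Z/III-1 ? II-2×II-1: ZZ|Zz|zz
Z/III-2 ? II-2×II-1: ZZ|Zz|zz
Z/III-3 ? II-2×II-1: ZZ|Zz|zz
⇒ Z over [I-1,I-2,II-1,II-2,II-3,III-1,III-2,III-3]: 105 consistent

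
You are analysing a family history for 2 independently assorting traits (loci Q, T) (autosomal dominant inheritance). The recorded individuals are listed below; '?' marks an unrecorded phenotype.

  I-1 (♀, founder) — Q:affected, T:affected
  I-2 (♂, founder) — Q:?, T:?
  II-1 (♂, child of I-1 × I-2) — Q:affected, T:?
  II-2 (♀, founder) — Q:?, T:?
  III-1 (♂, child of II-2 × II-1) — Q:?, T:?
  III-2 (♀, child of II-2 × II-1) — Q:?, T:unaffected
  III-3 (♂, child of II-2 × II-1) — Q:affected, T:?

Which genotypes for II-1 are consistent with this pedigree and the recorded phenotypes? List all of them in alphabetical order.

II-1 ∈ {QQ Tt, QQ tt, Qq Tt, Qq tt}

Q/I-1 aff ·: Qq|QQ
Q/I-2 ? ·: qq|Qq|QQ
Q/II-1 aff I-1×I-2: Qq|QQ
Q/II-2 ? ·: qq|Qq|QQ
Q/III-1 ? II-2×II-1: qq|Qq|QQ
Q/III-2 ? II-2×II-1: qq|Qq|QQ
Q/III-3 aff II-2×II-1: Qq|QQ
⇒ Q over [I-1,I-2,II-1,II-2,III-1,III-2,III-3]: 190 consistent
T/I-1 aff ·: Tt|TT
T/I-2 ? ·: tt|Tt|TT
T/II-1 ? I-1×I-2: tt|Tt
T/II-2 ? ·: tt|Tt
T/III-1 ? II-2×II-1: tt|Tt|TT
T/III-2 un II-2×II-1: tt
T/III-3 ? II-2×II-1: tt|Tt|TT
⇒ T over [I-1,I-2,II-1,II-2,III-1,III-2,III-3]: 75 consistent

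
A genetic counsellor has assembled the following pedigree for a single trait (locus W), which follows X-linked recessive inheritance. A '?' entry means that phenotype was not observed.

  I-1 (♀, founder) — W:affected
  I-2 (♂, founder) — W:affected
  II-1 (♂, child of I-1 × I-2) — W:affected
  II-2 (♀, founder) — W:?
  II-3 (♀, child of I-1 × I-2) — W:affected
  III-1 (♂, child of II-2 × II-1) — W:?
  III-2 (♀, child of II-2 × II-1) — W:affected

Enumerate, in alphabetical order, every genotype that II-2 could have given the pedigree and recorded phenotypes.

W/I-1 aff ·: X^wX^w
W/I-2 aff ·: X^wY
W/II-1 aff I-1×I-2: X^wY
W/II-2 ? ·: X^WX^w|X^wX^w
W/II-3 aff I-1×I-2: X^wX^w
W/III-1 ? II-2×II-1: X^WY|X^wY
W/III-2 aff II-2×II-1: X^wX^w
⇒ W over [I-1,I-2,II-1,II-2,II-3,III-1,III-2]: 3 consistent

II-2 ∈ {X^WX^w, X^wX^w}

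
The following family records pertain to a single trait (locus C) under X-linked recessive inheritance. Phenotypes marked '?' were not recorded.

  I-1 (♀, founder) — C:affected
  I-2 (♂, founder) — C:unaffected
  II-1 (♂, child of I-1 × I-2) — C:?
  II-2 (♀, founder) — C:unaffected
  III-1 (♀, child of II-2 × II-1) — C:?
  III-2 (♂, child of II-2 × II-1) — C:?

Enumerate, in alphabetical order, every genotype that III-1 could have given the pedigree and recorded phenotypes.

III-1 ∈ {X^CX^c, X^cX^c}

C/I-1 aff ·: X^cX^c
C/I-2 un ·: X^CY
C/II-1 ? I-1×I-2: X^cY
C/II-2 un ·: X^CX^C|X^CX^c
C/III-1 ? II-2×II-1: X^CX^c|X^cX^c
C/III-2 ? II-2×II-1: X^CY|X^cY
⇒ C over [I-1,I-2,II-1,II-2,III-1,III-2]: 5 consistent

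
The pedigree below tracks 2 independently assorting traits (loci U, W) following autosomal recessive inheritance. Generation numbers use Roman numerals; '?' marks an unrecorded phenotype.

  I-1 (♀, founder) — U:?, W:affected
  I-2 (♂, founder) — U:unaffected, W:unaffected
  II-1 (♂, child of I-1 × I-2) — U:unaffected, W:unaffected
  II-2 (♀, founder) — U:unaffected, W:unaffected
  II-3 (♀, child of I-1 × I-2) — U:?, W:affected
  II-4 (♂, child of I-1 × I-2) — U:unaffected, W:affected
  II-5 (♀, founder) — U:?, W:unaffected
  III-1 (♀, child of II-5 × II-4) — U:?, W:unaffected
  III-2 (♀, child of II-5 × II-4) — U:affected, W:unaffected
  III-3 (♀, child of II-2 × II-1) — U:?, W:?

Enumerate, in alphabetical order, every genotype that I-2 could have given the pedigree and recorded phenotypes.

I-2 ∈ {UU Ww, Uu Ww}

U/I-1 ? ·: UU|Uu|uu
U/I-2 un ·: UU|Uu
U/II-1 un I-1×I-2: UU|Uu
U/II-2 un ·: UU|Uu
U/II-3 ? I-1×I-2: UU|Uu|uu
U/II-4 un I-1×I-2: Uu
U/II-5 ? ·: Uu|uu
U/III-1 ? II-5×II-4: UU|Uu|uu
U/III-2 aff II-5×II-4: uu
U/III-3 ? II-2×II-1: UU|Uu|uu
⇒ U over [I-1,I-2,II-1,II-2,II-3,II-4,II-5,III-1,III-2,III-3]: 355 consistent
W/I-1 aff ·: ww
W/I-2 un ·: Ww
W/II-1 un I-1×I-2: Ww
W/II-2 un ·: WW|Ww
W/II-3 aff I-1×I-2: ww
W/II-4 aff I-1×I-2: ww
W/II-5 un ·: WW|Ww
W/III-1 un II-5×II-4: Ww
W/III-2 un II-5×II-4: Ww
W/III-3 ? II-2×II-1: WW|Ww|ww
⇒ W over [I-1,I-2,II-1,II-2,II-3,II-4,II-5,III-1,III-2,III-3]: 10 consistent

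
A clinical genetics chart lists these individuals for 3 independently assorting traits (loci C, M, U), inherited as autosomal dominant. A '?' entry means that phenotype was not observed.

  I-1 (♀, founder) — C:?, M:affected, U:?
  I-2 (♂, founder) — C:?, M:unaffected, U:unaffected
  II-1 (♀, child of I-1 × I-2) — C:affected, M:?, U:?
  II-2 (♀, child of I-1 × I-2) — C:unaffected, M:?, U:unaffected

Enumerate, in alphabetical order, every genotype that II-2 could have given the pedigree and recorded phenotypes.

C/I-1 ? ·: cc|Cc
C/I-2 ? ·: cc|Cc
C/II-1 aff I-1×I-2: Cc|CC
C/II-2 un I-1×I-2: cc
⇒ C over [I-1,I-2,II-1,II-2]: 4 consistent
M/I-1 aff ·: Mm|MM
M/I-2 un ·: mm
M/II-1 ? I-1×I-2: mm|Mm
M/II-2 ? I-1×I-2: mm|Mm
⇒ M over [I-1,I-2,II-1,II-2]: 5 consistent
U/I-1 ? ·: uu|Uu
U/I-2 un ·: uu
U/II-1 ? I-1×I-2: uu|Uu
U/II-2 un I-1×I-2: uu
⇒ U over [I-1,I-2,II-1,II-2]: 3 consistent

II-2 ∈ {cc Mm uu, cc mm uu}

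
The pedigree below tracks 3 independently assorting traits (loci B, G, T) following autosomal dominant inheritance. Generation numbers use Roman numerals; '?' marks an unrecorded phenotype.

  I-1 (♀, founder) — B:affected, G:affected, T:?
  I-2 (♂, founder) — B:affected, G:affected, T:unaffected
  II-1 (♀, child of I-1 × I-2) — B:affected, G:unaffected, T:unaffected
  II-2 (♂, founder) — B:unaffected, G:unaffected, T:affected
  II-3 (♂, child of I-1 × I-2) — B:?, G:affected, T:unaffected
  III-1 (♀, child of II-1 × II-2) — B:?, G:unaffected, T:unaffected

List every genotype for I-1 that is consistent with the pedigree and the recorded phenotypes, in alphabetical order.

B/I-1 aff ·: Bb|BB
B/I-2 aff ·: Bb|BB
B/II-1 aff I-1×I-2: Bb|BB
B/II-2 un ·: bb
B/II-3 ? I-1×I-2: bb|Bb|BB
B/III-1 ? II-1×II-2: bb|Bb
⇒ B over [I-1,I-2,II-1,II-2,II-3,III-1]: 22 consistent
G/I-1 aff ·: Gg
G/I-2 aff ·: Gg
G/II-1 un I-1×I-2: gg
G/II-2 un ·: gg
G/II-3 aff I-1×I-2: Gg|GG
G/III-1 un II-1×II-2: gg
⇒ G over [I-1,I-2,II-1,II-2,II-3,III-1]: 2 consistent
T/I-1 ? ·: tt|Tt
T/I-2 un ·: tt
T/II-1 un I-1×I-2: tt
T/II-2 aff ·: Tt
T/II-3 un I-1×I-2: tt
T/III-1 un II-1×II-2: tt
⇒ T over [I-1,I-2,II-1,II-2,II-3,III-1]: 2 consistent

I-1 ∈ {BB Gg Tt, BB Gg tt, Bb Gg Tt, Bb Gg tt}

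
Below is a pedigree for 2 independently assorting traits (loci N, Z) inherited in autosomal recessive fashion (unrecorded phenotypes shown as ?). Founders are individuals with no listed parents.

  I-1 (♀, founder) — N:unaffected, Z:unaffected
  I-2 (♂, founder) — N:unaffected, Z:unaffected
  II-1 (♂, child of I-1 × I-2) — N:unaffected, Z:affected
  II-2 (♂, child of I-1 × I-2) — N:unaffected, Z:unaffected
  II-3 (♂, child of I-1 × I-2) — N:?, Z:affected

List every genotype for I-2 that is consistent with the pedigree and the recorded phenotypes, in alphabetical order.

I-2 ∈ {NN Zz, Nn Zz}

N/I-1 un ·: NN|Nn
N/I-2 un ·: NN|Nn
N/II-1 un I-1×I-2: NN|Nn
N/II-2 un I-1×I-2: NN|Nn
N/II-3 ? I-1×I-2: NN|Nn|nn
⇒ N over [I-1,I-2,II-1,II-2,II-3]: 29 consistent
Z/I-1 un ·: Zz
Z/I-2 un ·: Zz
Z/II-1 aff I-1×I-2: zz
Z/II-2 un I-1×I-2: ZZ|Zz
Z/II-3 aff I-1×I-2: zz
⇒ Z over [I-1,I-2,II-1,II-2,II-3]: 2 consistent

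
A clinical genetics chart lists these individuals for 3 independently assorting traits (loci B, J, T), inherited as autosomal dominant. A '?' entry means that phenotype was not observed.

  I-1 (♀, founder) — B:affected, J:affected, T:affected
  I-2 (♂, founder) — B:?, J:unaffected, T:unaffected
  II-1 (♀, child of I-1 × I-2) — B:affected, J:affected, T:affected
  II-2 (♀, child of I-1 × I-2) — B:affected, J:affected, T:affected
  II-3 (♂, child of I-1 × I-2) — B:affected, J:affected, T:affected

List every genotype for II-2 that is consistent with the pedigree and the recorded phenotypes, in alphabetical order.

II-2 ∈ {BB Jj Tt, Bb Jj Tt}

B/I-1 aff ·: Bb|BB
B/I-2 ? ·: bb|Bb|BB
B/II-1 aff I-1×I-2: Bb|BB
B/II-2 aff I-1×I-2: Bb|BB
B/II-3 aff I-1×I-2: Bb|BB
⇒ B over [I-1,I-2,II-1,II-2,II-3]: 27 consistent
J/I-1 aff ·: Jj|JJ
J/I-2 un ·: jj
J/II-1 aff I-1×I-2: Jj
J/II-2 aff I-1×I-2: Jj
J/II-3 aff I-1×I-2: Jj
⇒ J over [I-1,I-2,II-1,II-2,II-3]: 2 consistent
T/I-1 aff ·: Tt|TT
T/I-2 un ·: tt
T/II-1 aff I-1×I-2: Tt
T/II-2 aff I-1×I-2: Tt
T/II-3 aff I-1×I-2: Tt
⇒ T over [I-1,I-2,II-1,II-2,II-3]: 2 consistent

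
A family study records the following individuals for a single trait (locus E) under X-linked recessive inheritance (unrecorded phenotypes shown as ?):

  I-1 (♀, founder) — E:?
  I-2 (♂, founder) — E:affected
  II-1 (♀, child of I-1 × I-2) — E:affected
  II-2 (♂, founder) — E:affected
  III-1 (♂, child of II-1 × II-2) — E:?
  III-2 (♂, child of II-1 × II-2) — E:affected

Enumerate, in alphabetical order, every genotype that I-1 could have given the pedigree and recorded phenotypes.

I-1 ∈ {X^EX^e, X^eX^e}

E/I-1 ? ·: X^EX^e|X^eX^e
E/I-2 aff ·: X^eY
E/II-1 aff I-1×I-2: X^eX^e
E/II-2 aff ·: X^eY
E/III-1 ? II-1×II-2: X^eY
E/III-2 aff II-1×II-2: X^eY
⇒ E over [I-1,I-2,II-1,II-2,III-1,III-2]: 2 consistent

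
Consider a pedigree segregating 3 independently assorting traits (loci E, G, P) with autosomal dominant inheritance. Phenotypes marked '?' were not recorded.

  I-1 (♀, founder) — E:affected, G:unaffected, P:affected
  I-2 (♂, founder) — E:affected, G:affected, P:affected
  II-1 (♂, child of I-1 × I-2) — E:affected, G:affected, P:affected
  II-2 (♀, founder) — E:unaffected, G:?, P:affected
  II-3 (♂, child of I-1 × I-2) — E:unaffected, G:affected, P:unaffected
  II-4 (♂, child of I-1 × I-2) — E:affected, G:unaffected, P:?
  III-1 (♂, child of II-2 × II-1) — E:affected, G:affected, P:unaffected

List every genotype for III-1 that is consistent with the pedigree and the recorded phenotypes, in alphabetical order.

E/I-1 aff ·: Ee
E/I-2 aff ·: Ee
E/II-1 aff I-1×I-2: Ee|EE
E/II-2 un ·: ee
E/II-3 un I-1×I-2: ee
E/II-4 aff I-1×I-2: Ee|EE
E/III-1 aff II-2×II-1: Ee
⇒ E over [I-1,I-2,II-1,II-2,II-3,II-4,III-1]: 4 consistent
G/I-1 un ·: gg
G/I-2 aff ·: Gg
G/II-1 aff I-1×I-2: Gg
G/II-2 ? ·: gg|Gg|GG
G/II-3 aff I-1×I-2: Gg
G/II-4 un I-1×I-2: gg
G/III-1 aff II-2×II-1: Gg|GG
⇒ G over [I-1,I-2,II-1,II-2,II-3,II-4,III-1]: 5 consistent
P/I-1 aff ·: Pp
P/I-2 aff ·: Pp
P/II-1 aff I-1×I-2: Pp
P/II-2 aff ·: Pp
P/II-3 un I-1×I-2: pp
P/II-4 ? I-1×I-2: pp|Pp|PP
P/III-1 un II-2×II-1: pp
⇒ P over [I-1,I-2,II-1,II-2,II-3,II-4,III-1]: 3 consistent

III-1 ∈ {Ee GG pp, Ee Gg pp}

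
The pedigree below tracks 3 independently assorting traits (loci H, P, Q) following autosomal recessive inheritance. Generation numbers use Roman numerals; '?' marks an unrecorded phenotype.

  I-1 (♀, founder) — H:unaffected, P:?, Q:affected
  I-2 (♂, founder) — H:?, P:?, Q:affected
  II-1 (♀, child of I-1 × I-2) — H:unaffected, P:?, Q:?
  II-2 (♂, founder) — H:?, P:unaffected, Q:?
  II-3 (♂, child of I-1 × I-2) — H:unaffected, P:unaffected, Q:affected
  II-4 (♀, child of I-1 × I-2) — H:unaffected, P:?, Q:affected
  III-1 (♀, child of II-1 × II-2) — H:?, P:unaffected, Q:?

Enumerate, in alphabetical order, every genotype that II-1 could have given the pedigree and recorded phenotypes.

H/I-1 un ·: HH|Hh
H/I-2 ? ·: HH|Hh|hh
H/II-1 un I-1×I-2: HH|Hh
H/II-2 ? ·: HH|Hh|hh
H/II-3 un I-1×I-2: HH|Hh
H/II-4 un I-1×I-2: HH|Hh
H/III-1 ? II-1×II-2: HH|Hh|hh
⇒ H over [I-1,I-2,II-1,II-2,II-3,II-4,III-1]: 150 consistent
P/I-1 ? ·: PP|Pp|pp
P/I-2 ? ·: PP|Pp|pp
P/II-1 ? I-1×I-2: PP|Pp|pp
P/II-2 un ·: PP|Pp
P/II-3 un I-1×I-2: PP|Pp
P/II-4 ? I-1×I-2: PP|Pp|pp
P/III-1 un II-1×II-2: PP|Pp
⇒ P over [I-1,I-2,II-1,II-2,II-3,II-4,III-1]: 145 consistent
Q/I-1 aff ·: qq
Q/I-2 aff ·: qq
Q/II-1 ? I-1×I-2: qq
Q/II-2 ? ·: QQ|Qq|qq
Q/II-3 aff I-1×I-2: qq
Q/II-4 aff I-1×I-2: qq
Q/III-1 ? II-1×II-2: Qq|qq
⇒ Q over [I-1,I-2,II-1,II-2,II-3,II-4,III-1]: 4 consistent

II-1 ∈ {HH PP qq, HH Pp qq, HH pp qq, Hh PP qq, Hh Pp qq, Hh pp qq}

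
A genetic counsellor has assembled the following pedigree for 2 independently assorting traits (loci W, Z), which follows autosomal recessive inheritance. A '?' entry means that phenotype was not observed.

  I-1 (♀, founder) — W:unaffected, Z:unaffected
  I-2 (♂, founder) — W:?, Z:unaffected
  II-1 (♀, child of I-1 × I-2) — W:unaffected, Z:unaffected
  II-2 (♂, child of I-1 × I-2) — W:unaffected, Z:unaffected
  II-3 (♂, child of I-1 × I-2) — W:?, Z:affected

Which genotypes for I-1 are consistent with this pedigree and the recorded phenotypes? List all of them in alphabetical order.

I-1 ∈ {WW Zz, Ww Zz}

W/I-1 un ·: WW|Ww
W/I-2 ? ·: WW|Ww|ww
W/II-1 un I-1×I-2: WW|Ww
W/II-2 un I-1×I-2: WW|Ww
W/II-3 ? I-1×I-2: WW|Ww|ww
⇒ W over [I-1,I-2,II-1,II-2,II-3]: 32 consistent
Z/I-1 un ·: Zz
Z/I-2 un ·: Zz
Z/II-1 un I-1×I-2: ZZ|Zz
Z/II-2 un I-1×I-2: ZZ|Zz
Z/II-3 aff I-1×I-2: zz
⇒ Z over [I-1,I-2,II-1,II-2,II-3]: 4 consistent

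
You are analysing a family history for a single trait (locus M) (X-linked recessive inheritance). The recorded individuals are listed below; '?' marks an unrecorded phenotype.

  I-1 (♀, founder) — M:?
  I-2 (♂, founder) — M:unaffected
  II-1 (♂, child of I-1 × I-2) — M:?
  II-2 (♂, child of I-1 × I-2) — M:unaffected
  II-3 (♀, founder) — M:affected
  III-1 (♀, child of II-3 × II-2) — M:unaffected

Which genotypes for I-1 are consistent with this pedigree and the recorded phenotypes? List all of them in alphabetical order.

M/I-1 ? ·: X^MX^M|X^MX^m
M/I-2 un ·: X^MY
M/II-1 ? I-1×I-2: X^MY|X^mY
M/II-2 un I-1×I-2: X^MY
M/II-3 aff ·: X^mX^m
M/III-1 un II-3×II-2: X^MX^m
⇒ M over [I-1,I-2,II-1,II-2,II-3,III-1]: 3 consistent

I-1 ∈ {X^MX^M, X^MX^m}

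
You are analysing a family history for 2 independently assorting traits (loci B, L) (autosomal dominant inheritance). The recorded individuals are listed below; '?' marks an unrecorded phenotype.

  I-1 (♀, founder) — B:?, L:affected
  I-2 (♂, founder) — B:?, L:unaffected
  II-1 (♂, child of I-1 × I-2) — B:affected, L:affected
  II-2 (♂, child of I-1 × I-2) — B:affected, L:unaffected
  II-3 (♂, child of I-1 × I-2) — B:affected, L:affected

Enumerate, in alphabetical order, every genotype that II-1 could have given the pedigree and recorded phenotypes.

II-1 ∈ {BB Ll, Bb Ll}

B/I-1 ? ·: bb|Bb|BB
B/I-2 ? ·: bb|Bb|BB
B/II-1 aff I-1×I-2: Bb|BB
B/II-2 aff I-1×I-2: Bb|BB
B/II-3 aff I-1×I-2: Bb|BB
⇒ B over [I-1,I-2,II-1,II-2,II-3]: 29 consistent
L/I-1 aff ·: Ll
L/I-2 un ·: ll
L/II-1 aff I-1×I-2: Ll
L/II-2 un I-1×I-2: ll
L/II-3 aff I-1×I-2: Ll
⇒ L over [I-1,I-2,II-1,II-2,II-3]: 1 consistent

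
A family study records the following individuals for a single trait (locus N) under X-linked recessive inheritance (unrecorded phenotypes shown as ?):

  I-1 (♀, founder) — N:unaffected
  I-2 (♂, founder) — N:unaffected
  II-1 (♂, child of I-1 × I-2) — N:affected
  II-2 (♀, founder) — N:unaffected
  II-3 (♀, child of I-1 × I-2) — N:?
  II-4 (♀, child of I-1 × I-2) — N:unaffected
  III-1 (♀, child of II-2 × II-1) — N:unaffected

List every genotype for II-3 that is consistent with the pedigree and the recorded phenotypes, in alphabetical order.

N/I-1 un ·: X^NX^n
N/I-2 un ·: X^NY
N/II-1 aff I-1×I-2: X^nY
N/II-2 un ·: X^NX^N|X^NX^n
N/II-3 ? I-1×I-2: X^NX^N|X^NX^n
N/II-4 un I-1×I-2: X^NX^N|X^NX^n
N/III-1 un II-2×II-1: X^NX^n
⇒ N over [I-1,I-2,II-1,II-2,II-3,II-4,III-1]: 8 consistent

II-3 ∈ {X^NX^N, X^NX^n}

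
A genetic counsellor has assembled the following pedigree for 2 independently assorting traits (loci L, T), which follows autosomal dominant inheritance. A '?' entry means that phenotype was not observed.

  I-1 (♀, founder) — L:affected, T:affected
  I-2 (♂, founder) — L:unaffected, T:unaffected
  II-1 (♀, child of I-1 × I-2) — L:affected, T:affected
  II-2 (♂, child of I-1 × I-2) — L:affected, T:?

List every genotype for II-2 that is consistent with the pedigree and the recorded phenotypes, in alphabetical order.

II-2 ∈ {Ll Tt, Ll tt}

L/I-1 aff ·: Ll|LL
L/I-2 un ·: ll
L/II-1 aff I-1×I-2: Ll
L/II-2 aff I-1×I-2: Ll
⇒ L over [I-1,I-2,II-1,II-2]: 2 consistent
T/I-1 aff ·: Tt|TT
T/I-2 un ·: tt
T/II-1 aff I-1×I-2: Tt
T/II-2 ? I-1×I-2: tt|Tt
⇒ T over [I-1,I-2,II-1,II-2]: 3 consistent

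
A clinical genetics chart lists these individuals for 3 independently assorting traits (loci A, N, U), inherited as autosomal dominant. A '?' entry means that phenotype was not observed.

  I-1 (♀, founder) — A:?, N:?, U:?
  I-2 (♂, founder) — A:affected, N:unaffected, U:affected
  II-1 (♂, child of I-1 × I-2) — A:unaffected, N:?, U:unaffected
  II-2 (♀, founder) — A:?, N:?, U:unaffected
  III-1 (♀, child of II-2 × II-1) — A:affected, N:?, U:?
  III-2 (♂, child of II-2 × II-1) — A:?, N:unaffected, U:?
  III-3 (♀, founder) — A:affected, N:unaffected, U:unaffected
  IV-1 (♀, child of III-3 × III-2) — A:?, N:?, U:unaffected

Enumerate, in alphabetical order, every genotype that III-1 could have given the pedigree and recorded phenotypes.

A/I-1 ? ·: aa|Aa
A/I-2 aff ·: Aa
A/II-1 un I-1×I-2: aa
A/II-2 ? ·: Aa|AA
A/III-1 aff II-2×II-1: Aa
A/III-2 ? II-2×II-1: aa|Aa
A/III-3 aff ·: Aa|AA
A/IV-1 ? III-3×III-2: aa|Aa|AA
⇒ A over [I-1,I-2,II-1,II-2,III-1,III-2,III-3,IV-1]: 26 consistent
N/I-1 ? ·: nn|Nn|NN
N/I-2 un ·: nn
N/II-1 ? I-1×I-2: nn|Nn
N/II-2 ? ·: nn|Nn
N/III-1 ? II-2×II-1: nn|Nn|NN
N/III-2 un II-2×II-1: nn
N/III-3 un ·: nn
N/IV-1 ? III-3×III-2: nn
⇒ N over [I-1,I-2,II-1,II-2,III-1,III-2,III-3,IV-1]: 16 consistent
U/I-1 ? ·: uu|Uu
U/I-2 aff ·: Uu
U/II-1 un I-1×I-2: uu
U/II-2 un ·: uu
U/III-1 ? II-2×II-1: uu
U/III-2 ? II-2×II-1: uu
U/III-3 un ·: uu
U/IV-1 un III-3×III-2: uu
⇒ U over [I-1,I-2,II-1,II-2,III-1,III-2,III-3,IV-1]: 2 consistent

III-1 ∈ {Aa NN uu, Aa Nn uu, Aa nn uu}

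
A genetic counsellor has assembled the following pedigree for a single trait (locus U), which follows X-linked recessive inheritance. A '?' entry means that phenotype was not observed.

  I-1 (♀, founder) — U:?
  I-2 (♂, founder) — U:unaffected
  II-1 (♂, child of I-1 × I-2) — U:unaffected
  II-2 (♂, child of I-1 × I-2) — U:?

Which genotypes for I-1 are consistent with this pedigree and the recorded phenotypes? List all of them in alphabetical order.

I-1 ∈ {X^UX^U, X^UX^u}

U/I-1 ? ·: X^UX^U|X^UX^u
U/I-2 un ·: X^UY
U/II-1 un I-1×I-2: X^UY
U/II-2 ? I-1×I-2: X^UY|X^uY
⇒ U over [I-1,I-2,II-1,II-2]: 3 consistent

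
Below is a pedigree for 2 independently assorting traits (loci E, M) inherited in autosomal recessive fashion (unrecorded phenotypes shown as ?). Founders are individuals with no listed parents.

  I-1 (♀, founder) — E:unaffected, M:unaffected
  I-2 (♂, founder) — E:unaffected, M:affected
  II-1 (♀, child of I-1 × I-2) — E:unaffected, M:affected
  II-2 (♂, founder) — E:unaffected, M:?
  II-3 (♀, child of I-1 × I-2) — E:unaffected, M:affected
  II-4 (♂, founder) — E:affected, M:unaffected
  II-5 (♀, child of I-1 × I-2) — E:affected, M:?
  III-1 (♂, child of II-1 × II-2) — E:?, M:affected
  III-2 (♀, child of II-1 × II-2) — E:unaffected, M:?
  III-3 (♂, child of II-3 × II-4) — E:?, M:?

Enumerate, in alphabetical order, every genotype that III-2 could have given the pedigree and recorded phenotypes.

III-2 ∈ {EE Mm, EE mm, Ee Mm, Ee mm}

E/I-1 un ·: Ee
E/I-2 un ·: Ee
E/II-1 un I-1×I-2: EE|Ee
E/II-2 un ·: EE|Ee
E/II-3 un I-1×I-2: EE|Ee
E/II-4 aff ·: ee
E/II-5 aff I-1×I-2: ee
E/III-1 ? II-1×II-2: EE|Ee|ee
E/III-2 un II-1×II-2: EE|Ee
E/III-3 ? II-3×II-4: Ee|ee
⇒ E over [I-1,I-2,II-1,II-2,II-3,II-4,II-5,III-1,III-2,III-3]: 45 consistent
M/I-1 un ·: Mm
M/I-2 aff ·: mm
M/II-1 aff I-1×I-2: mm
M/II-2 ? ·: Mm|mm
M/II-3 aff I-1×I-2: mm
M/II-4 un ·: MM|Mm
M/II-5 ? I-1×I-2: Mm|mm
M/III-1 aff II-1×II-2: mm
M/III-2 ? II-1×II-2: Mm|mm
M/III-3 ? II-3×II-4: Mm|mm
⇒ M over [I-1,I-2,II-1,II-2,II-3,II-4,II-5,III-1,III-2,III-3]: 18 consistent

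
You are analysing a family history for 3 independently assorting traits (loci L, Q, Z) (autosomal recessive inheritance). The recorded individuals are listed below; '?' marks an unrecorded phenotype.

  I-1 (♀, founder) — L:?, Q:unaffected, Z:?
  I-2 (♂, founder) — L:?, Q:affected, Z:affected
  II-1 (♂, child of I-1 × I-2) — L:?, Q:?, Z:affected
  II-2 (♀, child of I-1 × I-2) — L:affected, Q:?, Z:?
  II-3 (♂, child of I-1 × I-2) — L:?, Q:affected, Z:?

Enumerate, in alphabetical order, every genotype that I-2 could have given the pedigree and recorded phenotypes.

I-2 ∈ {Ll qq zz, ll qq zz}

L/I-1 ? ·: Ll|ll
L/I-2 ? ·: Ll|ll
L/II-1 ? I-1×I-2: LL|Ll|ll
L/II-2 aff I-1×I-2: ll
L/II-3 ? I-1×I-2: LL|Ll|ll
⇒ L over [I-1,I-2,II-1,II-2,II-3]: 18 consistent
Q/I-1 un ·: Qq
Q/I-2 aff ·: qq
Q/II-1 ? I-1×I-2: Qq|qq
Q/II-2 ? I-1×I-2: Qq|qq
Q/II-3 aff I-1×I-2: qq
⇒ Q over [I-1,I-2,II-1,II-2,II-3]: 4 consistent
Z/I-1 ? ·: Zz|zz
Z/I-2 aff ·: zz
Z/II-1 aff I-1×I-2: zz
Z/II-2 ? I-1×I-2: Zz|zz
Z/II-3 ? I-1×I-2: Zz|zz
⇒ Z over [I-1,I-2,II-1,II-2,II-3]: 5 consistent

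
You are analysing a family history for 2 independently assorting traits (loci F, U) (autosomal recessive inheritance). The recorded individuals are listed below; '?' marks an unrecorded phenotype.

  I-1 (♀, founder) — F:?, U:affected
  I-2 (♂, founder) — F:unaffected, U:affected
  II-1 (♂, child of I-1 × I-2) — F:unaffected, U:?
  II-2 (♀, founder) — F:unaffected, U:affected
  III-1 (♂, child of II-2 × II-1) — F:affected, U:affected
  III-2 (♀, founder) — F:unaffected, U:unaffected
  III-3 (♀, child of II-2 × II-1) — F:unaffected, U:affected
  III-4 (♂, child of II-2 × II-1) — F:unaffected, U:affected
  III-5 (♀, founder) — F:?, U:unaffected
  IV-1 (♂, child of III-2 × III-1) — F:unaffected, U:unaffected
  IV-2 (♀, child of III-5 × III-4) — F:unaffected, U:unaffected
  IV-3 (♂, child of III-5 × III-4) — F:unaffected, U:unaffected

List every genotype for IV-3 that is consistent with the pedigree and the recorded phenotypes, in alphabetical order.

F/I-1 ? ·: FF|Ff|ff
F/I-2 un ·: FF|Ff
F/II-1 un I-1×I-2: Ff
F/II-2 un ·: Ff
F/III-1 aff II-2×II-1: ff
F/III-2 un ·: FF|Ff
F/III-3 un II-2×II-1: FF|Ff
F/III-4 un II-2×II-1: FF|Ff
F/III-5 ? ·: FF|Ff|ff
F/IV-1 un III-2×III-1: Ff
F/IV-2 un III-5×III-4: FF|Ff
F/IV-3 un III-5×III-4: FF|Ff
⇒ F over [I-1,I-2,II-1,II-2,III-1,III-2,III-3,III-4,III-5,IV-1,IV-2,IV-3]: 300 consistent
U/I-1 aff ·: uu
U/I-2 aff ·: uu
U/II-1 ? I-1×I-2: uu
U/II-2 aff ·: uu
U/III-1 aff II-2×II-1: uu
U/III-2 un ·: UU|Uu
U/III-3 aff II-2×II-1: uu
U/III-4 aff II-2×II-1: uu
U/III-5 un ·: UU|Uu
U/IV-1 un III-2×III-1: Uu
U/IV-2 un III-5×III-4: Uu
U/IV-3 un III-5×III-4: Uu
⇒ U over [I-1,I-2,II-1,II-2,III-1,III-2,III-3,III-4,III-5,IV-1,IV-2,IV-3]: 4 consistent

IV-3 ∈ {FF Uu, Ff Uu}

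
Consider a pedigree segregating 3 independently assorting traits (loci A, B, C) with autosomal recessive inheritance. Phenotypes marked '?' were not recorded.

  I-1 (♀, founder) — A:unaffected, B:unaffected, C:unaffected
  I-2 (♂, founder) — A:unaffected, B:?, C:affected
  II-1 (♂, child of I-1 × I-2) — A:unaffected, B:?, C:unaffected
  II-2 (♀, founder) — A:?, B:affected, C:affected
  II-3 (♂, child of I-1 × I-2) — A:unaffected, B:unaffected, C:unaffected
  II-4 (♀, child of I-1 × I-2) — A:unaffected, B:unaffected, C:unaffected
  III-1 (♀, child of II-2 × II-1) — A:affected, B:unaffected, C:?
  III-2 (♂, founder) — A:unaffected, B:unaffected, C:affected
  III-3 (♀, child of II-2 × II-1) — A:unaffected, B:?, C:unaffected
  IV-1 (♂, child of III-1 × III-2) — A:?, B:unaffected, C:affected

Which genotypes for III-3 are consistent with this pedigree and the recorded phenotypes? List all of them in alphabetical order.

III-3 ∈ {AA Bb Cc, AA bb Cc, Aa Bb Cc, Aa bb Cc}

A/I-1 un ·: AA|Aa
A/I-2 un ·: AA|Aa
A/II-1 un I-1×I-2: Aa
A/II-2 ? ·: Aa|aa
A/II-3 un I-1×I-2: AA|Aa
A/II-4 un I-1×I-2: AA|Aa
A/III-1 aff II-2×II-1: aa
A/III-2 un ·: AA|Aa
A/III-3 un II-2×II-1: AA|Aa
A/IV-1 ? III-1×III-2: Aa|aa
⇒ A over [I-1,I-2,II-1,II-2,II-3,II-4,III-1,III-2,III-3,IV-1]: 108 consistent
B/I-1 un ·: BB|Bb
B/I-2 ? ·: BB|Bb|bb
B/II-1 ? I-1×I-2: BB|Bb
B/II-2 aff ·: bb
B/II-3 un I-1×I-2: BB|Bb
B/II-4 un I-1×I-2: BB|Bb
B/III-1 un II-2×II-1: Bb
B/III-2 un ·: BB|Bb
B/III-3 ? II-2×II-1: Bb|bb
B/IV-1 un III-1×III-2: BB|Bb
⇒ B over [I-1,I-2,II-1,II-2,II-3,II-4,III-1,III-2,III-3,IV-1]: 164 consistent
C/I-1 un ·: CC|Cc
C/I-2 aff ·: cc
C/II-1 un I-1×I-2: Cc
C/II-2 aff ·: cc
C/II-3 un I-1×I-2: Cc
C/II-4 un I-1×I-2: Cc
C/III-1 ? II-2×II-1: Cc|cc
C/III-2 aff ·: cc
C/III-3 un II-2×II-1: Cc
C/IV-1 aff III-1×III-2: cc
⇒ C over [I-1,I-2,II-1,II-2,II-3,II-4,III-1,III-2,III-3,IV-1]: 4 consistent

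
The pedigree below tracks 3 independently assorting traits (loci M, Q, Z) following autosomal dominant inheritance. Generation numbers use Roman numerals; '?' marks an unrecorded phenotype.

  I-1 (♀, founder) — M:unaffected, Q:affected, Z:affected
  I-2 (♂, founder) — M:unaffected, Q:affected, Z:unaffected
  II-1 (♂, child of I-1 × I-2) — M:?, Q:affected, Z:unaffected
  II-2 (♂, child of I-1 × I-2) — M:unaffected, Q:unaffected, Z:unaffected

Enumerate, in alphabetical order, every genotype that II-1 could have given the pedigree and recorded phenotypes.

M/I-1 un ·: mm
M/I-2 un ·: mm
M/II-1 ? I-1×I-2: mm
M/II-2 un I-1×I-2: mm
⇒ M over [I-1,I-2,II-1,II-2]: 1 consistent
Q/I-1 aff ·: Qq
Q/I-2 aff ·: Qq
Q/II-1 aff I-1×I-2: Qq|QQ
Q/II-2 un I-1×I-2: qq
⇒ Q over [I-1,I-2,II-1,II-2]: 2 consistent
Z/I-1 aff ·: Zz
Z/I-2 un ·: zz
Z/II-1 un I-1×I-2: zz
Z/II-2 un I-1×I-2: zz
⇒ Z over [I-1,I-2,II-1,II-2]: 1 consistent

II-1 ∈ {mm QQ zz, mm Qq zz}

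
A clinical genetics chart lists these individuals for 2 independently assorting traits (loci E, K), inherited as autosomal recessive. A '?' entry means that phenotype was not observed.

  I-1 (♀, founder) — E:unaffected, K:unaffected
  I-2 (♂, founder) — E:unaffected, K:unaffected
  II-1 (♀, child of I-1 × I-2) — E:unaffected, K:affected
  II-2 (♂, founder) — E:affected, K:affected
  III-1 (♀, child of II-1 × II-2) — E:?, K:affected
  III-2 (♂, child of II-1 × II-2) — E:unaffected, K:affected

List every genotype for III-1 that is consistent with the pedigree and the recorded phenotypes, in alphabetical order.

III-1 ∈ {Ee kk, ee kk}

E/I-1 un ·: EE|Ee
E/I-2 un ·: EE|Ee
E/II-1 un I-1×I-2: EE|Ee
E/II-2 aff ·: ee
E/III-1 ? II-1×II-2: Ee|ee
E/III-2 un II-1×II-2: Ee
⇒ E over [I-1,I-2,II-1,II-2,III-1,III-2]: 10 consistent
K/I-1 un ·: Kk
K/I-2 un ·: Kk
K/II-1 aff I-1×I-2: kk
K/II-2 aff ·: kk
K/III-1 aff II-1×II-2: kk
K/III-2 aff II-1×II-2: kk
⇒ K over [I-1,I-2,II-1,II-2,III-1,III-2]: 1 consistent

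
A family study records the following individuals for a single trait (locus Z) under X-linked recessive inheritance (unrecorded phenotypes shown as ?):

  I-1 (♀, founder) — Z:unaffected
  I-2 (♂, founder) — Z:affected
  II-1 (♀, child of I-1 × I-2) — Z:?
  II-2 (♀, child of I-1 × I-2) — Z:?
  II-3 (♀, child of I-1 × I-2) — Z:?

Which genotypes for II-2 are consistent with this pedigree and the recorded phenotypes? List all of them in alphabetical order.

Z/I-1 un ·: X^ZX^Z|X^ZX^z
Z/I-2 aff ·: X^zY
Z/II-1 ? I-1×I-2: X^ZX^z|X^zX^z
Z/II-2 ? I-1×I-2: X^ZX^z|X^zX^z
Z/II-3 ? I-1×I-2: X^ZX^z|X^zX^z
⇒ Z over [I-1,I-2,II-1,II-2,II-3]: 9 consistent

II-2 ∈ {X^ZX^z, X^zX^z}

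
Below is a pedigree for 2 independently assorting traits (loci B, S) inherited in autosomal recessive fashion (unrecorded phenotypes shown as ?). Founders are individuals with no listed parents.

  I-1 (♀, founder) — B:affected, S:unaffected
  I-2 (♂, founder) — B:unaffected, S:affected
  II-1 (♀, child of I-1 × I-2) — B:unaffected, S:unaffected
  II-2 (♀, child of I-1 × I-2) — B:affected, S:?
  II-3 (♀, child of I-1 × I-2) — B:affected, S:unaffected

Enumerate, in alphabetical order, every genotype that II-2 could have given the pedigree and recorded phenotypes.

B/I-1 aff ·: bb
B/I-2 un ·: Bb
B/II-1 un I-1×I-2: Bb
B/II-2 aff I-1×I-2: bb
B/II-3 aff I-1×I-2: bb
⇒ B over [I-1,I-2,II-1,II-2,II-3]: 1 consistent
S/I-1 un ·: SS|Ss
S/I-2 aff ·: ss
S/II-1 un I-1×I-2: Ss
S/II-2 ? I-1×I-2: Ss|ss
S/II-3 un I-1×I-2: Ss
⇒ S over [I-1,I-2,II-1,II-2,II-3]: 3 consistent

II-2 ∈ {bb Ss, bb ss}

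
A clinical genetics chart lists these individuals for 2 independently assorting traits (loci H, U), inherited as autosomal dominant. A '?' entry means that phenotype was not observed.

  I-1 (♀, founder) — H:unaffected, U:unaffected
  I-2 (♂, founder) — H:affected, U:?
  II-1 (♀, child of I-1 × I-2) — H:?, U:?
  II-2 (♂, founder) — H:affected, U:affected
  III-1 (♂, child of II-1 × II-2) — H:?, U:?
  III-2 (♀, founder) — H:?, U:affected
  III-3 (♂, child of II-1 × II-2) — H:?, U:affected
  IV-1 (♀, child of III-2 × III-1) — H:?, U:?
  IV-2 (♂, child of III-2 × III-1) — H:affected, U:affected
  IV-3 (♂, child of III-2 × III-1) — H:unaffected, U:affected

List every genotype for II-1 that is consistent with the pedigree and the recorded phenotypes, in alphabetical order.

H/I-1 un ·: hh
H/I-2 aff ·: Hh|HH
H/II-1 ? I-1×I-2: hh|Hh
H/II-2 aff ·: Hh|HH
H/III-1 ? II-1×II-2: hh|Hh
H/III-2 ? ·: hh|Hh
H/III-3 ? II-1×II-2: hh|Hh|HH
H/IV-1 ? III-2×III-1: hh|Hh|HH
H/IV-2 aff III-2×III-1: Hh|HH
H/IV-3 un III-2×III-1: hh
⇒ H over [I-1,I-2,II-1,II-2,III-1,III-2,III-3,IV-1,IV-2,IV-3]: 120 consistent
U/I-1 un ·: uu
U/I-2 ? ·: uu|Uu|UU
U/II-1 ? I-1×I-2: uu|Uu
U/II-2 aff ·: Uu|UU
U/III-1 ? II-1×II-2: uu|Uu|UU
U/III-2 aff ·: Uu|UU
U/III-3 aff II-1×II-2: Uu|UU
U/IV-1 ? III-2×III-1: uu|Uu|UU
U/IV-2 aff III-2×III-1: Uu|UU
U/IV-3 aff III-2×III-1: Uu|UU
⇒ U over [I-1,I-2,II-1,II-2,III-1,III-2,III-3,IV-1,IV-2,IV-3]: 330 consistent

II-1 ∈ {Hh Uu, Hh uu, hh Uu, hh uu}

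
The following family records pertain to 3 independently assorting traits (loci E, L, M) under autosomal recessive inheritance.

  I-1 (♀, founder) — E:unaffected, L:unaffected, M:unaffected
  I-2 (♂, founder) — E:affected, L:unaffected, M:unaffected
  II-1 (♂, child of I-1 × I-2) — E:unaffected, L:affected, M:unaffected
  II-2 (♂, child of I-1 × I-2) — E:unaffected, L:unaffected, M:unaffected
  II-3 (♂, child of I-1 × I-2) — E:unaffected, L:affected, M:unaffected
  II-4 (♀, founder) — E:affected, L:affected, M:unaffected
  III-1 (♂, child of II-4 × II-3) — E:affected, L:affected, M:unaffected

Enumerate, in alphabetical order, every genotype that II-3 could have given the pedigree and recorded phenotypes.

II-3 ∈ {Ee ll MM, Ee ll Mm}

E/I-1 un ·: EE|Ee
E/I-2 aff ·: ee
E/II-1 un I-1×I-2: Ee
E/II-2 un I-1×I-2: Ee
E/II-3 un I-1×I-2: Ee
E/II-4 aff ·: ee
E/III-1 aff II-4×II-3: ee
⇒ E over [I-1,I-2,II-1,II-2,II-3,II-4,III-1]: 2 consistent
L/I-1 un ·: Ll
L/I-2 un ·: Ll
L/II-1 aff I-1×I-2: ll
L/II-2 un I-1×I-2: LL|Ll
L/II-3 aff I-1×I-2: ll
L/II-4 aff ·: ll
L/III-1 aff II-4×II-3: ll
⇒ L over [I-1,I-2,II-1,II-2,II-3,II-4,III-1]: 2 consistent
M/I-1 un ·: MM|Mm
M/I-2 un ·: MM|Mm
M/II-1 un I-1×I-2: MM|Mm
M/II-2 un I-1×I-2: MM|Mm
M/II-3 un I-1×I-2: MM|Mm
M/II-4 un ·: MM|Mm
M/III-1 un II-4×II-3: MM|Mm
⇒ M over [I-1,I-2,II-1,II-2,II-3,II-4,III-1]: 87 consistent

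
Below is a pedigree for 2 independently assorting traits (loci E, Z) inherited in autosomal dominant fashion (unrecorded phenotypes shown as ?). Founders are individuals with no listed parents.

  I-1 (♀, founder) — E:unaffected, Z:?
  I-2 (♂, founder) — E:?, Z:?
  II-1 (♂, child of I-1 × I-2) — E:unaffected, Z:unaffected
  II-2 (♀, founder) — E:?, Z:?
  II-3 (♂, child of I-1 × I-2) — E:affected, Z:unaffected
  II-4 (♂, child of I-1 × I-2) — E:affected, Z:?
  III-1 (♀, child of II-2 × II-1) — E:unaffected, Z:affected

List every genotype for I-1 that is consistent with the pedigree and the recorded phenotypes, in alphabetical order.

E/I-1 un ·: ee
E/I-2 ? ·: Ee
E/II-1 un I-1×I-2: ee
E/II-2 ? ·: ee|Ee
E/II-3 aff I-1×I-2: Ee
E/II-4 aff I-1×I-2: Ee
E/III-1 un II-2×II-1: ee
⇒ E over [I-1,I-2,II-1,II-2,II-3,II-4,III-1]: 2 consistent
Z/I-1 ? ·: zz|Zz
Z/I-2 ? ·: zz|Zz
Z/II-1 un I-1×I-2: zz
Z/II-2 ? ·: Zz|ZZ
Z/II-3 un I-1×I-2: zz
Z/II-4 ? I-1×I-2: zz|Zz|ZZ
Z/III-1 aff II-2×II-1: Zz
⇒ Z over [I-1,I-2,II-1,II-2,II-3,II-4,III-1]: 16 consistent

I-1 ∈ {ee Zz, ee zz}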